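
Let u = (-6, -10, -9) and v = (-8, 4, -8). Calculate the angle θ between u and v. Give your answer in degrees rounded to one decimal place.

u · v = (-6)·(-8) + (-10)·4 + (-9)·(-8) = 48 - 40 + 72 = 80
|u|² = 36 + 100 + 81 = 217,  |u| = √217 ≈ 14.730920
|v|² = 64 + 16 + 64 = 144,  |v| = √144 ≈ 12.000000
cos θ = 80 / (14.730920 · 12.000000) ≈ 0.45256
θ = arccos(0.45256) ≈ 63.1°

63.1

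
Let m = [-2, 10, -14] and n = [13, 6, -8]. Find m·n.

146

m · n = (-2)·13 + 10·6 + (-14)·(-8) = -26 + 60 + 112 = 146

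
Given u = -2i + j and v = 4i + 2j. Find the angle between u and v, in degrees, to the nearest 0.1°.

126.9

u · v = (-2)·4 + 1·2 = -8 + 2 = -6
|u|² = 4 + 1 = 5,  |u| = √5 ≈ 2.236068
|v|² = 16 + 4 = 20,  |v| = √20 ≈ 4.472136
cos θ = -6 / (2.236068 · 4.472136) ≈ -0.60000
θ = arccos(-0.60000) ≈ 126.9°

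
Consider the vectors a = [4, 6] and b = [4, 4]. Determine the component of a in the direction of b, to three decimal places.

7.071

a · b = 4·4 + 6·4 = 16 + 24 = 40
|b| = √(16 + 16) = √32 ≈ 5.6569
comp_b a = 40 / √32 ≈ 7.071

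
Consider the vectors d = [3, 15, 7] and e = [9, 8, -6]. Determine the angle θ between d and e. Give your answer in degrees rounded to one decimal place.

d · e = 3·9 + 15·8 + 7·(-6) = 27 + 120 - 42 = 105
|d|² = 9 + 225 + 49 = 283,  |d| = √283 ≈ 16.822604
|e|² = 81 + 64 + 36 = 181,  |e| = √181 ≈ 13.453624
cos θ = 105 / (16.822604 · 13.453624) ≈ 0.46393
θ = arccos(0.46393) ≈ 62.4°

62.4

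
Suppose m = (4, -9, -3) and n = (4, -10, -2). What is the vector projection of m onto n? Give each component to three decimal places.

(3.733, -9.333, -1.867)

m · n = 4·4 + (-9)·(-10) + (-3)·(-2) = 16 + 90 + 6 = 112
|n|² = 16 + 100 + 4 = 120
proj_n m = (112/120) · (4, -10, -2) ≈ (3.733, -9.333, -1.867)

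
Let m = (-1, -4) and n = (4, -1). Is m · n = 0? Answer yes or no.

m · n = (-1)·4 + (-4)·(-1) = -4 + 4 = 0
Zero, so the vectors are orthogonal.

yes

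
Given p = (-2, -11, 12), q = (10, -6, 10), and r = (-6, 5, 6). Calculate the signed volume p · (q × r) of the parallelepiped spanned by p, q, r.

q × r:
i: (-6)·6 - 10·5 = -36 - 50 = -86
j: 10·(-6) - 10·6 = -60 - 60 = -120
k: 10·5 - (-6)·(-6) = 50 - 36 = 14
q × r = (-86, -120, 14)
p · (q × r) = (-2)·(-86) + (-11)·(-120) + 12·14 = 172 + 1320 + 168 = 1660

1660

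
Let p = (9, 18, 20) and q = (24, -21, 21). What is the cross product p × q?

(798, 291, -621)

i: 18·21 - 20·(-21) = 378 - (-420) = 798
j: 20·24 - 9·21 = 480 - 189 = 291
k: 9·(-21) - 18·24 = -189 - 432 = -621
p × q = (798, 291, -621)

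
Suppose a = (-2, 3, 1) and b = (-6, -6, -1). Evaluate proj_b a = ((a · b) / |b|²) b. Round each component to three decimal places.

a · b = (-2)·(-6) + 3·(-6) + 1·(-1) = 12 - 18 - 1 = -7
|b|² = 36 + 36 + 1 = 73
proj_b a = (-7/73) · (-6, -6, -1) ≈ (0.575, 0.575, 0.096)

(0.575, 0.575, 0.096)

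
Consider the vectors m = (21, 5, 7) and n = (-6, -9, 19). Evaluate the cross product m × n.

(158, -441, -159)

i: 5·19 - 7·(-9) = 95 - (-63) = 158
j: 7·(-6) - 21·19 = -42 - 399 = -441
k: 21·(-9) - 5·(-6) = -189 - (-30) = -159
m × n = (158, -441, -159)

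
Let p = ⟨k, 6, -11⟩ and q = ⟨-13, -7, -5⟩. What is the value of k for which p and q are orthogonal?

p · q = k·(-13) + 6·(-7) + (-11)·(-5) = 13 - 13k
Set equal to 0: -13k = -13, so k = 1.

1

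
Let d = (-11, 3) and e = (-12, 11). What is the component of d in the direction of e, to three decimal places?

10.136

d · e = (-11)·(-12) + 3·11 = 132 + 33 = 165
|e| = √(144 + 121) = √265 ≈ 16.2788
comp_e d = 165 / √265 ≈ 10.136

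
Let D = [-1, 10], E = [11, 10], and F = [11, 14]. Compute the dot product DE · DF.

DE = E − D = (12, 0)
DF = F − D = (12, 4)
DE · DF = 12·12 + 0·4 = 144 + 0 = 144

144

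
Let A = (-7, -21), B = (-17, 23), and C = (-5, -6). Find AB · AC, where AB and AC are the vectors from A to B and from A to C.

AB = B − A = (-10, 44)
AC = C − A = (2, 15)
AB · AC = (-10)·2 + 44·15 = -20 + 660 = 640

640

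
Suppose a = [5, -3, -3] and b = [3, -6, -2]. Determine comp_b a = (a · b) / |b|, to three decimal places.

5.571

a · b = 5·3 + (-3)·(-6) + (-3)·(-2) = 15 + 18 + 6 = 39
|b| = √(9 + 36 + 4) = √49 ≈ 7.0000
comp_b a = 39 / √49 ≈ 5.571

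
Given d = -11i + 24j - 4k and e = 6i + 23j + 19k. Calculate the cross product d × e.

(548, 185, -397)

i: 24·19 - (-4)·23 = 456 - (-92) = 548
j: (-4)·6 - (-11)·19 = -24 - (-209) = 185
k: (-11)·23 - 24·6 = -253 - 144 = -397
d × e = (548, 185, -397)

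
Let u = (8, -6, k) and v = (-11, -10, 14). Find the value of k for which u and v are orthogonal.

2

u · v = 8·(-11) + (-6)·(-10) + k·14 = -28 + 14k
Set equal to 0: 14k = 28, so k = 2.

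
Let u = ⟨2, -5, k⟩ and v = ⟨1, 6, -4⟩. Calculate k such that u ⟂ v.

u · v = 2·1 + (-5)·6 + k·(-4) = -28 - 4k
Set equal to 0: -4k = 28, so k = -7.

-7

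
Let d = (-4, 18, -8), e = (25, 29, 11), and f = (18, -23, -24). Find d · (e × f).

e × f:
i: 29·(-24) - 11·(-23) = -696 - (-253) = -443
j: 11·18 - 25·(-24) = 198 - (-600) = 798
k: 25·(-23) - 29·18 = -575 - 522 = -1097
e × f = (-443, 798, -1097)
d · (e × f) = (-4)·(-443) + 18·798 + (-8)·(-1097) = 1772 + 14364 + 8776 = 24912

24912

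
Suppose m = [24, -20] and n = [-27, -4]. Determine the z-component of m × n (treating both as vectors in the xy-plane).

-636

24·(-4) - (-20)·(-27) = -96 - 540 = -636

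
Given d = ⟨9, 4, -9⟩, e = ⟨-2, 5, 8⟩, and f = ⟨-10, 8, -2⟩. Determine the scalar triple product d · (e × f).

e × f:
i: 5·(-2) - 8·8 = -10 - 64 = -74
j: 8·(-10) - (-2)·(-2) = -80 - 4 = -84
k: (-2)·8 - 5·(-10) = -16 - (-50) = 34
e × f = (-74, -84, 34)
d · (e × f) = 9·(-74) + 4·(-84) + (-9)·34 = -666 - 336 - 306 = -1308

-1308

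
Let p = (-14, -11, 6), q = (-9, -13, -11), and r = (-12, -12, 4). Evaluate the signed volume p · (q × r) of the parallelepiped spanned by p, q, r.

q × r:
i: (-13)·4 - (-11)·(-12) = -52 - 132 = -184
j: (-11)·(-12) - (-9)·4 = 132 - (-36) = 168
k: (-9)·(-12) - (-13)·(-12) = 108 - 156 = -48
q × r = (-184, 168, -48)
p · (q × r) = (-14)·(-184) + (-11)·168 + 6·(-48) = 2576 - 1848 - 288 = 440

440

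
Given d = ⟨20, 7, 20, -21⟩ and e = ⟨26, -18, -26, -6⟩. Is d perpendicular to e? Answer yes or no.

d · e = 20·26 + 7·(-18) + 20·(-26) + (-21)·(-6) = 520 - 126 - 520 + 126 = 0
Zero, so the vectors are orthogonal.

yes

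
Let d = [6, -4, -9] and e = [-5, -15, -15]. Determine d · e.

165

d · e = 6·(-5) + (-4)·(-15) + (-9)·(-15) = -30 + 60 + 135 = 165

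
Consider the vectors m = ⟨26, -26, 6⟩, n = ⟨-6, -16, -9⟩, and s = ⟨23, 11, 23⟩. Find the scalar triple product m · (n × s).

-3388

n × s:
i: (-16)·23 - (-9)·11 = -368 - (-99) = -269
j: (-9)·23 - (-6)·23 = -207 - (-138) = -69
k: (-6)·11 - (-16)·23 = -66 - (-368) = 302
n × s = (-269, -69, 302)
m · (n × s) = 26·(-269) + (-26)·(-69) + 6·302 = -6994 + 1794 + 1812 = -3388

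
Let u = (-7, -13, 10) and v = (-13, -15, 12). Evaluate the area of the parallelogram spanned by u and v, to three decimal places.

i: (-13)·12 - 10·(-15) = -156 - (-150) = -6
j: 10·(-13) - (-7)·12 = -130 - (-84) = -46
k: (-7)·(-15) - (-13)·(-13) = 105 - 169 = -64
u × v = (-6, -46, -64)
|u × v| = √((-6)² + (-46)² + (-64)²) = √6248 ≈ 79.0443

79.044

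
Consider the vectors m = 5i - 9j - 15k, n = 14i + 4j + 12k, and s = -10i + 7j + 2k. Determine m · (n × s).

-1118

n × s:
i: 4·2 - 12·7 = 8 - 84 = -76
j: 12·(-10) - 14·2 = -120 - 28 = -148
k: 14·7 - 4·(-10) = 98 - (-40) = 138
n × s = (-76, -148, 138)
m · (n × s) = 5·(-76) + (-9)·(-148) + (-15)·138 = -380 + 1332 - 2070 = -1118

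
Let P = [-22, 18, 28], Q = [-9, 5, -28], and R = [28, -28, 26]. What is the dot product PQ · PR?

PQ = Q − P = (13, -13, -56)
PR = R − P = (50, -46, -2)
PQ · PR = 13·50 + (-13)·(-46) + (-56)·(-2) = 650 + 598 + 112 = 1360

1360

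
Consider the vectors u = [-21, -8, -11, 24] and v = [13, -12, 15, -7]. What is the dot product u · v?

-510

u · v = (-21)·13 + (-8)·(-12) + (-11)·15 + 24·(-7) = -273 + 96 - 165 - 168 = -510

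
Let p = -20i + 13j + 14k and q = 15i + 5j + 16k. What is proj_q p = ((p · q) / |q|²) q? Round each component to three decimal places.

p · q = (-20)·15 + 13·5 + 14·16 = -300 + 65 + 224 = -11
|q|² = 225 + 25 + 256 = 506
proj_q p = (-11/506) · (15, 5, 16) ≈ (-0.326, -0.109, -0.348)

(-0.326, -0.109, -0.348)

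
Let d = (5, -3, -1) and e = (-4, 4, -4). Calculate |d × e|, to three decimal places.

29.933

i: (-3)·(-4) - (-1)·4 = 12 - (-4) = 16
j: (-1)·(-4) - 5·(-4) = 4 - (-20) = 24
k: 5·4 - (-3)·(-4) = 20 - 12 = 8
d × e = (16, 24, 8)
|d × e| = √(16² + 24² + 8²) = √896 ≈ 29.9333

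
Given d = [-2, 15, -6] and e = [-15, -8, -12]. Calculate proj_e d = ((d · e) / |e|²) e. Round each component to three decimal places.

d · e = (-2)·(-15) + 15·(-8) + (-6)·(-12) = 30 - 120 + 72 = -18
|e|² = 225 + 64 + 144 = 433
proj_e d = (-18/433) · (-15, -8, -12) ≈ (0.624, 0.333, 0.499)

(0.624, 0.333, 0.499)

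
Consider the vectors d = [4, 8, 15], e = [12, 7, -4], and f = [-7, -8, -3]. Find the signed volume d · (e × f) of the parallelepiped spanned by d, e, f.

-405

e × f:
i: 7·(-3) - (-4)·(-8) = -21 - 32 = -53
j: (-4)·(-7) - 12·(-3) = 28 - (-36) = 64
k: 12·(-8) - 7·(-7) = -96 - (-49) = -47
e × f = (-53, 64, -47)
d · (e × f) = 4·(-53) + 8·64 + 15·(-47) = -212 + 512 - 705 = -405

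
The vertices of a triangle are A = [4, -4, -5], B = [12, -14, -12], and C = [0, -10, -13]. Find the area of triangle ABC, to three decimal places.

66.430

AB = (8, -10, -7),  AC = (-4, -6, -8)
i: (-10)·(-8) - (-7)·(-6) = 80 - 42 = 38
j: (-7)·(-4) - 8·(-8) = 28 - (-64) = 92
k: 8·(-6) - (-10)·(-4) = -48 - 40 = -88
AB × AC = (38, 92, -88)
|AB × AC| = √17652 ≈ 132.8608
area = ½ · 132.8608 ≈ 66.430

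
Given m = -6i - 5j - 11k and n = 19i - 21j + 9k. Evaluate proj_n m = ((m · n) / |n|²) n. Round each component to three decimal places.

m · n = (-6)·19 + (-5)·(-21) + (-11)·9 = -114 + 105 - 99 = -108
|n|² = 361 + 441 + 81 = 883
proj_n m = (-108/883) · (19, -21, 9) ≈ (-2.324, 2.569, -1.101)

(-2.324, 2.569, -1.101)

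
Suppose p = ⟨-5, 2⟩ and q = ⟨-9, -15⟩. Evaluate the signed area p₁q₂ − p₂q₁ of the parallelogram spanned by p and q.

93

(-5)·(-15) - 2·(-9) = 75 - (-18) = 93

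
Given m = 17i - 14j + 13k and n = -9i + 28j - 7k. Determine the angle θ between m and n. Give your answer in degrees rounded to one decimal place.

145.3

m · n = 17·(-9) + (-14)·28 + 13·(-7) = -153 - 392 - 91 = -636
|m|² = 289 + 196 + 169 = 654,  |m| = √654 ≈ 25.573424
|n|² = 81 + 784 + 49 = 914,  |n| = √914 ≈ 30.232433
cos θ = -636 / (25.573424 · 30.232433) ≈ -0.82261
θ = arccos(-0.82261) ≈ 145.3°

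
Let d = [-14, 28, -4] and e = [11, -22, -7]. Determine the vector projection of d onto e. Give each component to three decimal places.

d · e = (-14)·11 + 28·(-22) + (-4)·(-7) = -154 - 616 + 28 = -742
|e|² = 121 + 484 + 49 = 654
proj_e d = (-742/654) · (11, -22, -7) ≈ (-12.480, 24.960, 7.942)

(-12.480, 24.960, 7.942)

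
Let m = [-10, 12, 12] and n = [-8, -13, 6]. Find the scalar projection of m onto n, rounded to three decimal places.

m · n = (-10)·(-8) + 12·(-13) + 12·6 = 80 - 156 + 72 = -4
|n| = √(64 + 169 + 36) = √269 ≈ 16.4012
comp_n m = -4 / √269 ≈ -0.244

-0.244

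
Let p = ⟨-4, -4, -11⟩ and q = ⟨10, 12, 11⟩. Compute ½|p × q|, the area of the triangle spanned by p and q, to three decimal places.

55.145

i: (-4)·11 - (-11)·12 = -44 - (-132) = 88
j: (-11)·10 - (-4)·11 = -110 - (-44) = -66
k: (-4)·12 - (-4)·10 = -48 - (-40) = -8
p × q = (88, -66, -8)
|p × q| = √(88² + (-66)² + (-8)²) = √12164 ≈ 110.2905
area = ½ · 110.2905 ≈ 55.145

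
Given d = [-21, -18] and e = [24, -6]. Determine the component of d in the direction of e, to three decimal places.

d · e = (-21)·24 + (-18)·(-6) = -504 + 108 = -396
|e| = √(576 + 36) = √612 ≈ 24.7386
comp_e d = -396 / √612 ≈ -16.007

-16.007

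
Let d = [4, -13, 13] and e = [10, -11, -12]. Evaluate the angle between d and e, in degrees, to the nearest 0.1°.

d · e = 4·10 + (-13)·(-11) + 13·(-12) = 40 + 143 - 156 = 27
|d|² = 16 + 169 + 169 = 354,  |d| = √354 ≈ 18.814888
|e|² = 100 + 121 + 144 = 365,  |e| = √365 ≈ 19.104973
cos θ = 27 / (18.814888 · 19.104973) ≈ 0.07511
θ = arccos(0.07511) ≈ 85.7°

85.7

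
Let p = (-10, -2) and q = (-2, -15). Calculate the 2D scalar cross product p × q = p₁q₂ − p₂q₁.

146

(-10)·(-15) - (-2)·(-2) = 150 - 4 = 146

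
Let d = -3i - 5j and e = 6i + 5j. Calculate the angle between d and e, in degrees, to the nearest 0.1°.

160.8

d · e = (-3)·6 + (-5)·5 = -18 - 25 = -43
|d|² = 9 + 25 = 34,  |d| = √34 ≈ 5.830952
|e|² = 36 + 25 = 61,  |e| = √61 ≈ 7.810250
cos θ = -43 / (5.830952 · 7.810250) ≈ -0.94420
θ = arccos(-0.94420) ≈ 160.8°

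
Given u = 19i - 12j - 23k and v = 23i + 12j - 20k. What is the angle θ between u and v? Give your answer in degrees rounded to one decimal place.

44.4

u · v = 19·23 + (-12)·12 + (-23)·(-20) = 437 - 144 + 460 = 753
|u|² = 361 + 144 + 529 = 1034,  |u| = √1034 ≈ 32.155870
|v|² = 529 + 144 + 400 = 1073,  |v| = √1073 ≈ 32.756679
cos θ = 753 / (32.155870 · 32.756679) ≈ 0.71488
θ = arccos(0.71488) ≈ 44.4°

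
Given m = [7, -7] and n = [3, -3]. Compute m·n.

42

m · n = 7·3 + (-7)·(-3) = 21 + 21 = 42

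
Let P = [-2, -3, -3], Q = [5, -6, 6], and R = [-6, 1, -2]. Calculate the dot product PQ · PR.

PQ = Q − P = (7, -3, 9)
PR = R − P = (-4, 4, 1)
PQ · PR = 7·(-4) + (-3)·4 + 9·1 = -28 - 12 + 9 = -31

-31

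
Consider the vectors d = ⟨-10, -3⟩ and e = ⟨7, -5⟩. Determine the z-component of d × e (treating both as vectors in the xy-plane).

(-10)·(-5) - (-3)·7 = 50 - (-21) = 71

71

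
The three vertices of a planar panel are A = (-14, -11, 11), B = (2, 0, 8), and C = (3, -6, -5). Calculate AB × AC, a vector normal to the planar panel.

AB = (16, 11, -3)
AC = (17, 5, -16)
i: 11·(-16) - (-3)·5 = -176 - (-15) = -161
j: (-3)·17 - 16·(-16) = -51 - (-256) = 205
k: 16·5 - 11·17 = 80 - 187 = -107
AB × AC = (-161, 205, -107)

(-161, 205, -107)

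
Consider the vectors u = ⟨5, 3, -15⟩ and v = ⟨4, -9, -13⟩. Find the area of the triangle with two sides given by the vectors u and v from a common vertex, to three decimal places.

91.583

i: 3·(-13) - (-15)·(-9) = -39 - 135 = -174
j: (-15)·4 - 5·(-13) = -60 - (-65) = 5
k: 5·(-9) - 3·4 = -45 - 12 = -57
u × v = (-174, 5, -57)
|u × v| = √((-174)² + 5² + (-57)²) = √33550 ≈ 183.1666
area = ½ · 183.1666 ≈ 91.583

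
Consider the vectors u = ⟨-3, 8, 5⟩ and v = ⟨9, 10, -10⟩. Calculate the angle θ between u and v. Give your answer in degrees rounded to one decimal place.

89.0

u · v = (-3)·9 + 8·10 + 5·(-10) = -27 + 80 - 50 = 3
|u|² = 9 + 64 + 25 = 98,  |u| = √98 ≈ 9.899495
|v|² = 81 + 100 + 100 = 281,  |v| = √281 ≈ 16.763055
cos θ = 3 / (9.899495 · 16.763055) ≈ 0.01808
θ = arccos(0.01808) ≈ 89.0°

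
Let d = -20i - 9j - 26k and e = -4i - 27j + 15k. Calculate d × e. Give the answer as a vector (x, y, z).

i: (-9)·15 - (-26)·(-27) = -135 - 702 = -837
j: (-26)·(-4) - (-20)·15 = 104 - (-300) = 404
k: (-20)·(-27) - (-9)·(-4) = 540 - 36 = 504
d × e = (-837, 404, 504)

(-837, 404, 504)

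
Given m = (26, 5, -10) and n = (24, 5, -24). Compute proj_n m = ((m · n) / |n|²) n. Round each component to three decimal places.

m · n = 26·24 + 5·5 + (-10)·(-24) = 624 + 25 + 240 = 889
|n|² = 576 + 25 + 576 = 1177
proj_n m = (889/1177) · (24, 5, -24) ≈ (18.127, 3.777, -18.127)

(18.127, 3.777, -18.127)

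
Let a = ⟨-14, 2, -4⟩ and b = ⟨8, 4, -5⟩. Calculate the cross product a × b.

(6, -102, -72)

i: 2·(-5) - (-4)·4 = -10 - (-16) = 6
j: (-4)·8 - (-14)·(-5) = -32 - 70 = -102
k: (-14)·4 - 2·8 = -56 - 16 = -72
a × b = (6, -102, -72)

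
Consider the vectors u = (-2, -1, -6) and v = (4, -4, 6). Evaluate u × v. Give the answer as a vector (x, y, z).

(-30, -12, 12)

i: (-1)·6 - (-6)·(-4) = -6 - 24 = -30
j: (-6)·4 - (-2)·6 = -24 - (-12) = -12
k: (-2)·(-4) - (-1)·4 = 8 - (-4) = 12
u × v = (-30, -12, 12)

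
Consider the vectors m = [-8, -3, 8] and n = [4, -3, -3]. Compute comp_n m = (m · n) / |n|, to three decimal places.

-8.060

m · n = (-8)·4 + (-3)·(-3) + 8·(-3) = -32 + 9 - 24 = -47
|n| = √(16 + 9 + 9) = √34 ≈ 5.8310
comp_n m = -47 / √34 ≈ -8.060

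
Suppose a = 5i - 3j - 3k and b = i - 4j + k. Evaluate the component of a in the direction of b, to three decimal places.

3.300

a · b = 5·1 + (-3)·(-4) + (-3)·1 = 5 + 12 - 3 = 14
|b| = √(1 + 16 + 1) = √18 ≈ 4.2426
comp_b a = 14 / √18 ≈ 3.300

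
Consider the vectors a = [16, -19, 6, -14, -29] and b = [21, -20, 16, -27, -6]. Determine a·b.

1364

a · b = 16·21 + (-19)·(-20) + 6·16 + (-14)·(-27) + (-29)·(-6) = 336 + 380 + 96 + 378 + 174 = 1364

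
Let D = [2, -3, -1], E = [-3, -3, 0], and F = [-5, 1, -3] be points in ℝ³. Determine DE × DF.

DE = (-5, 0, 1)
DF = (-7, 4, -2)
i: 0·(-2) - 1·4 = 0 - 4 = -4
j: 1·(-7) - (-5)·(-2) = -7 - 10 = -17
k: (-5)·4 - 0·(-7) = -20 - 0 = -20
DE × DF = (-4, -17, -20)

(-4, -17, -20)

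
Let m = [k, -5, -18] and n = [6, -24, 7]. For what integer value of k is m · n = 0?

1

m · n = k·6 + (-5)·(-24) + (-18)·7 = -6 + 6k
Set equal to 0: 6k = 6, so k = 1.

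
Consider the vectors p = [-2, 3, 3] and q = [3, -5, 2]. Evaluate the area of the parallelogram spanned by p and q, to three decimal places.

24.718

i: 3·2 - 3·(-5) = 6 - (-15) = 21
j: 3·3 - (-2)·2 = 9 - (-4) = 13
k: (-2)·(-5) - 3·3 = 10 - 9 = 1
p × q = (21, 13, 1)
|p × q| = √(21² + 13² + 1²) = √611 ≈ 24.7184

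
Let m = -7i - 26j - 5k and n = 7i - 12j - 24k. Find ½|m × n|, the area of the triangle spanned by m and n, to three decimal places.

327.895

i: (-26)·(-24) - (-5)·(-12) = 624 - 60 = 564
j: (-5)·7 - (-7)·(-24) = -35 - 168 = -203
k: (-7)·(-12) - (-26)·7 = 84 - (-182) = 266
m × n = (564, -203, 266)
|m × n| = √(564² + (-203)² + 266²) = √430061 ≈ 655.7904
area = ½ · 655.7904 ≈ 327.895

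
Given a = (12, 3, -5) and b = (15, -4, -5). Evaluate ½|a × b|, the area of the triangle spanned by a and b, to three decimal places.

i: 3·(-5) - (-5)·(-4) = -15 - 20 = -35
j: (-5)·15 - 12·(-5) = -75 - (-60) = -15
k: 12·(-4) - 3·15 = -48 - 45 = -93
a × b = (-35, -15, -93)
|a × b| = √((-35)² + (-15)² + (-93)²) = √10099 ≈ 100.4938
area = ½ · 100.4938 ≈ 50.247

50.247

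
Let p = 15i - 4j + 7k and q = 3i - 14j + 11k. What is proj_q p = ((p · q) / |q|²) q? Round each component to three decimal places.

(1.638, -7.644, 6.006)

p · q = 15·3 + (-4)·(-14) + 7·11 = 45 + 56 + 77 = 178
|q|² = 9 + 196 + 121 = 326
proj_q p = (178/326) · (3, -14, 11) ≈ (1.638, -7.644, 6.006)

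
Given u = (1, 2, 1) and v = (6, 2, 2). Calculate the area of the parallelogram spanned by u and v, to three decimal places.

i: 2·2 - 1·2 = 4 - 2 = 2
j: 1·6 - 1·2 = 6 - 2 = 4
k: 1·2 - 2·6 = 2 - 12 = -10
u × v = (2, 4, -10)
|u × v| = √(2² + 4² + (-10)²) = √120 ≈ 10.9545

10.954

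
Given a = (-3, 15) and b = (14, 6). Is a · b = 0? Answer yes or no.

a · b = (-3)·14 + 15·6 = -42 + 90 = 48
Nonzero, so the vectors are not orthogonal.

no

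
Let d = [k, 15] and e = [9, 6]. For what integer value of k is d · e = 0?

-10

d · e = k·9 + 15·6 = 90 + 9k
Set equal to 0: 9k = -90, so k = -10.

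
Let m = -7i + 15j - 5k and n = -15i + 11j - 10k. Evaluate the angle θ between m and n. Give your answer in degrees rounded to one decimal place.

m · n = (-7)·(-15) + 15·11 + (-5)·(-10) = 105 + 165 + 50 = 320
|m|² = 49 + 225 + 25 = 299,  |m| = √299 ≈ 17.291616
|n|² = 225 + 121 + 100 = 446,  |n| = √446 ≈ 21.118712
cos θ = 320 / (17.291616 · 21.118712) ≈ 0.87629
θ = arccos(0.87629) ≈ 28.8°

28.8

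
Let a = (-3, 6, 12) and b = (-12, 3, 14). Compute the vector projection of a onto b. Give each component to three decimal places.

(-7.633, 1.908, 8.905)

a · b = (-3)·(-12) + 6·3 + 12·14 = 36 + 18 + 168 = 222
|b|² = 144 + 9 + 196 = 349
proj_b a = (222/349) · (-12, 3, 14) ≈ (-7.633, 1.908, 8.905)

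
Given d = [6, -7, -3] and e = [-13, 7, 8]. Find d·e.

d · e = 6·(-13) + (-7)·7 + (-3)·8 = -78 - 49 - 24 = -151

-151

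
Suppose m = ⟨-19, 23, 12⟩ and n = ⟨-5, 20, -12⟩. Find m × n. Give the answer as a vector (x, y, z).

i: 23·(-12) - 12·20 = -276 - 240 = -516
j: 12·(-5) - (-19)·(-12) = -60 - 228 = -288
k: (-19)·20 - 23·(-5) = -380 - (-115) = -265
m × n = (-516, -288, -265)

(-516, -288, -265)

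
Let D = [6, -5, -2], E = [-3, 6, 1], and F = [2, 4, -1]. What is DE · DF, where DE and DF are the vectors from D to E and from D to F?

DE = E − D = (-9, 11, 3)
DF = F − D = (-4, 9, 1)
DE · DF = (-9)·(-4) + 11·9 + 3·1 = 36 + 99 + 3 = 138

138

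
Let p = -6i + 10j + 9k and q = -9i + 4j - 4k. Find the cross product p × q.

i: 10·(-4) - 9·4 = -40 - 36 = -76
j: 9·(-9) - (-6)·(-4) = -81 - 24 = -105
k: (-6)·4 - 10·(-9) = -24 - (-90) = 66
p × q = (-76, -105, 66)

(-76, -105, 66)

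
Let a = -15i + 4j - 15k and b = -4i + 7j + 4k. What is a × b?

(121, 120, -89)

i: 4·4 - (-15)·7 = 16 - (-105) = 121
j: (-15)·(-4) - (-15)·4 = 60 - (-60) = 120
k: (-15)·7 - 4·(-4) = -105 - (-16) = -89
a × b = (121, 120, -89)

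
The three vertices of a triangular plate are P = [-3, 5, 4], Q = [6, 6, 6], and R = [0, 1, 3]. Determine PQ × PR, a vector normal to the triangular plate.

(7, 15, -39)

PQ = (9, 1, 2)
PR = (3, -4, -1)
i: 1·(-1) - 2·(-4) = -1 - (-8) = 7
j: 2·3 - 9·(-1) = 6 - (-9) = 15
k: 9·(-4) - 1·3 = -36 - 3 = -39
PQ × PR = (7, 15, -39)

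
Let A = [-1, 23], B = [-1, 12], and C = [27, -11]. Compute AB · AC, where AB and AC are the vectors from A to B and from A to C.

AB = B − A = (0, -11)
AC = C − A = (28, -34)
AB · AC = 0·28 + (-11)·(-34) = 0 + 374 = 374

374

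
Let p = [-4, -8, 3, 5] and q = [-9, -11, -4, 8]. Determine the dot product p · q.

p · q = (-4)·(-9) + (-8)·(-11) + 3·(-4) + 5·8 = 36 + 88 - 12 + 40 = 152

152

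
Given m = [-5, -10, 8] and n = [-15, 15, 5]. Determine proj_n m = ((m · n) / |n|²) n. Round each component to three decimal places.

(1.105, -1.105, -0.368)

m · n = (-5)·(-15) + (-10)·15 + 8·5 = 75 - 150 + 40 = -35
|n|² = 225 + 225 + 25 = 475
proj_n m = (-35/475) · (-15, 15, 5) ≈ (1.105, -1.105, -0.368)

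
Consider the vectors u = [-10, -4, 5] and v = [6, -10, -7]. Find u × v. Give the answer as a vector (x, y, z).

(78, -40, 124)

i: (-4)·(-7) - 5·(-10) = 28 - (-50) = 78
j: 5·6 - (-10)·(-7) = 30 - 70 = -40
k: (-10)·(-10) - (-4)·6 = 100 - (-24) = 124
u × v = (78, -40, 124)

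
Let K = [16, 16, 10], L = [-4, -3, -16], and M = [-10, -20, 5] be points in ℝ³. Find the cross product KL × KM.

KL = (-20, -19, -26)
KM = (-26, -36, -5)
i: (-19)·(-5) - (-26)·(-36) = 95 - 936 = -841
j: (-26)·(-26) - (-20)·(-5) = 676 - 100 = 576
k: (-20)·(-36) - (-19)·(-26) = 720 - 494 = 226
KL × KM = (-841, 576, 226)

(-841, 576, 226)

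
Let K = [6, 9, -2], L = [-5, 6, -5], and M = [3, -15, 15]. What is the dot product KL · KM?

KL = L − K = (-11, -3, -3)
KM = M − K = (-3, -24, 17)
KL · KM = (-11)·(-3) + (-3)·(-24) + (-3)·17 = 33 + 72 - 51 = 54

54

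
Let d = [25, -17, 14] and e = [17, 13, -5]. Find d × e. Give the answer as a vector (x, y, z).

(-97, 363, 614)

i: (-17)·(-5) - 14·13 = 85 - 182 = -97
j: 14·17 - 25·(-5) = 238 - (-125) = 363
k: 25·13 - (-17)·17 = 325 - (-289) = 614
d × e = (-97, 363, 614)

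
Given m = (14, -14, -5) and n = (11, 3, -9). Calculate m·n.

157

m · n = 14·11 + (-14)·3 + (-5)·(-9) = 154 - 42 + 45 = 157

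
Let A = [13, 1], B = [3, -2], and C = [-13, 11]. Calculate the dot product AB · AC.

230

AB = B − A = (-10, -3)
AC = C − A = (-26, 10)
AB · AC = (-10)·(-26) + (-3)·10 = 260 - 30 = 230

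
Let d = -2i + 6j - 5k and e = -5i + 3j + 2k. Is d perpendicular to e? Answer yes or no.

d · e = (-2)·(-5) + 6·3 + (-5)·2 = 10 + 18 - 10 = 18
Nonzero, so the vectors are not orthogonal.

no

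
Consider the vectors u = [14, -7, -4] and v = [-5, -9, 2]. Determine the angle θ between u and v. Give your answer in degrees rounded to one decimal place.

u · v = 14·(-5) + (-7)·(-9) + (-4)·2 = -70 + 63 - 8 = -15
|u|² = 196 + 49 + 16 = 261,  |u| = √261 ≈ 16.155494
|v|² = 25 + 81 + 4 = 110,  |v| = √110 ≈ 10.488088
cos θ = -15 / (16.155494 · 10.488088) ≈ -0.08853
θ = arccos(-0.08853) ≈ 95.1°

95.1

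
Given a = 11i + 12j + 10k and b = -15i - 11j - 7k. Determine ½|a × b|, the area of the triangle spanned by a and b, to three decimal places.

48.698

i: 12·(-7) - 10·(-11) = -84 - (-110) = 26
j: 10·(-15) - 11·(-7) = -150 - (-77) = -73
k: 11·(-11) - 12·(-15) = -121 - (-180) = 59
a × b = (26, -73, 59)
|a × b| = √(26² + (-73)² + 59²) = √9486 ≈ 97.3961
area = ½ · 97.3961 ≈ 48.698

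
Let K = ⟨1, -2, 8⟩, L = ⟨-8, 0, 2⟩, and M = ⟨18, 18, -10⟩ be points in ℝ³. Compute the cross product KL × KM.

(84, -264, -214)

KL = (-9, 2, -6)
KM = (17, 20, -18)
i: 2·(-18) - (-6)·20 = -36 - (-120) = 84
j: (-6)·17 - (-9)·(-18) = -102 - 162 = -264
k: (-9)·20 - 2·17 = -180 - 34 = -214
KL × KM = (84, -264, -214)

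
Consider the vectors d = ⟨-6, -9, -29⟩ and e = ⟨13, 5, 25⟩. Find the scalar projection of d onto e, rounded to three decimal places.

-29.632

d · e = (-6)·13 + (-9)·5 + (-29)·25 = -78 - 45 - 725 = -848
|e| = √(169 + 25 + 625) = √819 ≈ 28.6182
comp_e d = -848 / √819 ≈ -29.632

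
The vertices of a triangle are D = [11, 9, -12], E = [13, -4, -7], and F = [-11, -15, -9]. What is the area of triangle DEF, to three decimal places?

181.365

DE = (2, -13, 5),  DF = (-22, -24, 3)
i: (-13)·3 - 5·(-24) = -39 - (-120) = 81
j: 5·(-22) - 2·3 = -110 - 6 = -116
k: 2·(-24) - (-13)·(-22) = -48 - 286 = -334
DE × DF = (81, -116, -334)
|DE × DF| = √131573 ≈ 362.7299
area = ½ · 362.7299 ≈ 181.365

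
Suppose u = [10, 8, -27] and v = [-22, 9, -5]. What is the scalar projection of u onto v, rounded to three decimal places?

u · v = 10·(-22) + 8·9 + (-27)·(-5) = -220 + 72 + 135 = -13
|v| = √(484 + 81 + 25) = √590 ≈ 24.2899
comp_v u = -13 / √590 ≈ -0.535

-0.535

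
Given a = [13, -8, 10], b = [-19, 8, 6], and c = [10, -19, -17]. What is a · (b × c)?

b × c:
i: 8·(-17) - 6·(-19) = -136 - (-114) = -22
j: 6·10 - (-19)·(-17) = 60 - 323 = -263
k: (-19)·(-19) - 8·10 = 361 - 80 = 281
b × c = (-22, -263, 281)
a · (b × c) = 13·(-22) + (-8)·(-263) + 10·281 = -286 + 2104 + 2810 = 4628

4628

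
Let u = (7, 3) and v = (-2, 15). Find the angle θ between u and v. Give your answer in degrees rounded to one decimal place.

74.4

u · v = 7·(-2) + 3·15 = -14 + 45 = 31
|u|² = 49 + 9 = 58,  |u| = √58 ≈ 7.615773
|v|² = 4 + 225 = 229,  |v| = √229 ≈ 15.132746
cos θ = 31 / (7.615773 · 15.132746) ≈ 0.26899
θ = arccos(0.26899) ≈ 74.4°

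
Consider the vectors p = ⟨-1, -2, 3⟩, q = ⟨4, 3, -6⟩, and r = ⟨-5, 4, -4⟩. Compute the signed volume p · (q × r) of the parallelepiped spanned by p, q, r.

-11

q × r:
i: 3·(-4) - (-6)·4 = -12 - (-24) = 12
j: (-6)·(-5) - 4·(-4) = 30 - (-16) = 46
k: 4·4 - 3·(-5) = 16 - (-15) = 31
q × r = (12, 46, 31)
p · (q × r) = (-1)·12 + (-2)·46 + 3·31 = -12 - 92 + 93 = -11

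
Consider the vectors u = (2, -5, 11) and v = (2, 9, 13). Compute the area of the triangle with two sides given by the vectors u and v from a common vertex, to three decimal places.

i: (-5)·13 - 11·9 = -65 - 99 = -164
j: 11·2 - 2·13 = 22 - 26 = -4
k: 2·9 - (-5)·2 = 18 - (-10) = 28
u × v = (-164, -4, 28)
|u × v| = √((-164)² + (-4)² + 28²) = √27696 ≈ 166.4212
area = ½ · 166.4212 ≈ 83.211

83.211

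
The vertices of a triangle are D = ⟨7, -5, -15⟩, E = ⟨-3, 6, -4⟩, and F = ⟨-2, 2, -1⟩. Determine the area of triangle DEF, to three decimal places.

DE = (-10, 11, 11),  DF = (-9, 7, 14)
i: 11·14 - 11·7 = 154 - 77 = 77
j: 11·(-9) - (-10)·14 = -99 - (-140) = 41
k: (-10)·7 - 11·(-9) = -70 - (-99) = 29
DE × DF = (77, 41, 29)
|DE × DF| = √8451 ≈ 91.9293
area = ½ · 91.9293 ≈ 45.965

45.965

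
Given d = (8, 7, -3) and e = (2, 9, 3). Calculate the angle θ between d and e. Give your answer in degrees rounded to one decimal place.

49.2

d · e = 8·2 + 7·9 + (-3)·3 = 16 + 63 - 9 = 70
|d|² = 64 + 49 + 9 = 122,  |d| = √122 ≈ 11.045361
|e|² = 4 + 81 + 9 = 94,  |e| = √94 ≈ 9.695360
cos θ = 70 / (11.045361 · 9.695360) ≈ 0.65366
θ = arccos(0.65366) ≈ 49.2°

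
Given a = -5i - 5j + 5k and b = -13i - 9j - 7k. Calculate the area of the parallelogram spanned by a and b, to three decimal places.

i: (-5)·(-7) - 5·(-9) = 35 - (-45) = 80
j: 5·(-13) - (-5)·(-7) = -65 - 35 = -100
k: (-5)·(-9) - (-5)·(-13) = 45 - 65 = -20
a × b = (80, -100, -20)
|a × b| = √(80² + (-100)² + (-20)²) = √16800 ≈ 129.6148

129.615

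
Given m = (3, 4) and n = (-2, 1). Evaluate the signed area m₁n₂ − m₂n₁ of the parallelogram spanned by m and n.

3·1 - 4·(-2) = 3 - (-8) = 11

11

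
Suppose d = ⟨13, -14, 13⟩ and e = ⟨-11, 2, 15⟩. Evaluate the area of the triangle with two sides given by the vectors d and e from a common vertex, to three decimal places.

215.826

i: (-14)·15 - 13·2 = -210 - 26 = -236
j: 13·(-11) - 13·15 = -143 - 195 = -338
k: 13·2 - (-14)·(-11) = 26 - 154 = -128
d × e = (-236, -338, -128)
|d × e| = √((-236)² + (-338)² + (-128)²) = √186324 ≈ 431.6526
area = ½ · 431.6526 ≈ 215.826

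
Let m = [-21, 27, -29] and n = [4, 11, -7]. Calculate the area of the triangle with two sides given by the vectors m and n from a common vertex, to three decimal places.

224.160

i: 27·(-7) - (-29)·11 = -189 - (-319) = 130
j: (-29)·4 - (-21)·(-7) = -116 - 147 = -263
k: (-21)·11 - 27·4 = -231 - 108 = -339
m × n = (130, -263, -339)
|m × n| = √(130² + (-263)² + (-339)²) = √200990 ≈ 448.3191
area = ½ · 448.3191 ≈ 224.160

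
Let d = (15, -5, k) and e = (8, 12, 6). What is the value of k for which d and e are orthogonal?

d · e = 15·8 + (-5)·12 + k·6 = 60 + 6k
Set equal to 0: 6k = -60, so k = -10.

-10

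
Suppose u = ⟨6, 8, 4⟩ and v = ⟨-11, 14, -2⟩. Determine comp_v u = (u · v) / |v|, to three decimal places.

u · v = 6·(-11) + 8·14 + 4·(-2) = -66 + 112 - 8 = 38
|v| = √(121 + 196 + 4) = √321 ≈ 17.9165
comp_v u = 38 / √321 ≈ 2.121

2.121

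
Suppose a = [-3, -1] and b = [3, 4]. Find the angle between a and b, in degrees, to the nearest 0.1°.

145.3

a · b = (-3)·3 + (-1)·4 = -9 - 4 = -13
|a|² = 9 + 1 = 10,  |a| = √10 ≈ 3.162278
|b|² = 9 + 16 = 25,  |b| = √25 ≈ 5.000000
cos θ = -13 / (3.162278 · 5.000000) ≈ -0.82219
θ = arccos(-0.82219) ≈ 145.3°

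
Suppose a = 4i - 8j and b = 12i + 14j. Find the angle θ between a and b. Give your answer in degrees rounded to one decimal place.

112.8

a · b = 4·12 + (-8)·14 = 48 - 112 = -64
|a|² = 16 + 64 = 80,  |a| = √80 ≈ 8.944272
|b|² = 144 + 196 = 340,  |b| = √340 ≈ 18.439089
cos θ = -64 / (8.944272 · 18.439089) ≈ -0.38806
θ = arccos(-0.38806) ≈ 112.8°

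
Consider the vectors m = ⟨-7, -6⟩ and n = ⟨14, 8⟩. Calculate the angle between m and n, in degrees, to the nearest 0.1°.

m · n = (-7)·14 + (-6)·8 = -98 - 48 = -146
|m|² = 49 + 36 = 85,  |m| = √85 ≈ 9.219544
|n|² = 196 + 64 = 260,  |n| = √260 ≈ 16.124515
cos θ = -146 / (9.219544 · 16.124515) ≈ -0.98210
θ = arccos(-0.98210) ≈ 169.1°

169.1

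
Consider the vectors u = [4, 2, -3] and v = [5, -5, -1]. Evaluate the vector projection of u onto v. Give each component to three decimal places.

u · v = 4·5 + 2·(-5) + (-3)·(-1) = 20 - 10 + 3 = 13
|v|² = 25 + 25 + 1 = 51
proj_v u = (13/51) · (5, -5, -1) ≈ (1.275, -1.275, -0.255)

(1.275, -1.275, -0.255)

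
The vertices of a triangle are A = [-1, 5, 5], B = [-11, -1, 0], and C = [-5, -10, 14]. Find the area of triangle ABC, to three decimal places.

105.614

AB = (-10, -6, -5),  AC = (-4, -15, 9)
i: (-6)·9 - (-5)·(-15) = -54 - 75 = -129
j: (-5)·(-4) - (-10)·9 = 20 - (-90) = 110
k: (-10)·(-15) - (-6)·(-4) = 150 - 24 = 126
AB × AC = (-129, 110, 126)
|AB × AC| = √44617 ≈ 211.2274
area = ½ · 211.2274 ≈ 105.614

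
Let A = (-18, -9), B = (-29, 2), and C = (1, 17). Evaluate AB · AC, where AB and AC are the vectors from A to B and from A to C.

77

AB = B − A = (-11, 11)
AC = C − A = (19, 26)
AB · AC = (-11)·19 + 11·26 = -209 + 286 = 77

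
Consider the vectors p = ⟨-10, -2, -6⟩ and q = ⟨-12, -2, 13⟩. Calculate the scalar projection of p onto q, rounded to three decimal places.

p · q = (-10)·(-12) + (-2)·(-2) + (-6)·13 = 120 + 4 - 78 = 46
|q| = √(144 + 4 + 169) = √317 ≈ 17.8045
comp_q p = 46 / √317 ≈ 2.584

2.584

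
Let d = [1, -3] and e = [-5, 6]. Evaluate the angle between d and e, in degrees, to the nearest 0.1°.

158.6

d · e = 1·(-5) + (-3)·6 = -5 - 18 = -23
|d|² = 1 + 9 = 10,  |d| = √10 ≈ 3.162278
|e|² = 25 + 36 = 61,  |e| = √61 ≈ 7.810250
cos θ = -23 / (3.162278 · 7.810250) ≈ -0.93124
θ = arccos(-0.93124) ≈ 158.6°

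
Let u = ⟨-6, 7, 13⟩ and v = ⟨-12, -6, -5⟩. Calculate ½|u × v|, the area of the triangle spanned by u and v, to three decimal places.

112.744

i: 7·(-5) - 13·(-6) = -35 - (-78) = 43
j: 13·(-12) - (-6)·(-5) = -156 - 30 = -186
k: (-6)·(-6) - 7·(-12) = 36 - (-84) = 120
u × v = (43, -186, 120)
|u × v| = √(43² + (-186)² + 120²) = √50845 ≈ 225.4884
area = ½ · 225.4884 ≈ 112.744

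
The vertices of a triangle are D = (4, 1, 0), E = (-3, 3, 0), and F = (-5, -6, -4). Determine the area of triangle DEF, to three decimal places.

36.527

DE = (-7, 2, 0),  DF = (-9, -7, -4)
i: 2·(-4) - 0·(-7) = -8 - 0 = -8
j: 0·(-9) - (-7)·(-4) = 0 - 28 = -28
k: (-7)·(-7) - 2·(-9) = 49 - (-18) = 67
DE × DF = (-8, -28, 67)
|DE × DF| = √5337 ≈ 73.0548
area = ½ · 73.0548 ≈ 36.527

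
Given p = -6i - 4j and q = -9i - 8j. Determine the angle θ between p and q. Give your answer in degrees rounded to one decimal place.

7.9

p · q = (-6)·(-9) + (-4)·(-8) = 54 + 32 = 86
|p|² = 36 + 16 = 52,  |p| = √52 ≈ 7.211103
|q|² = 81 + 64 = 145,  |q| = √145 ≈ 12.041595
cos θ = 86 / (7.211103 · 12.041595) ≈ 0.99040
θ = arccos(0.99040) ≈ 7.9°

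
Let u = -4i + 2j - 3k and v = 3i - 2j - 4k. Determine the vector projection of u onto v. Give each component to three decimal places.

u · v = (-4)·3 + 2·(-2) + (-3)·(-4) = -12 - 4 + 12 = -4
|v|² = 9 + 4 + 16 = 29
proj_v u = (-4/29) · (3, -2, -4) ≈ (-0.414, 0.276, 0.552)

(-0.414, 0.276, 0.552)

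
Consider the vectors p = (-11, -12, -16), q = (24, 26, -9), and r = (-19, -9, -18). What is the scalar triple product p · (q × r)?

q × r:
i: 26·(-18) - (-9)·(-9) = -468 - 81 = -549
j: (-9)·(-19) - 24·(-18) = 171 - (-432) = 603
k: 24·(-9) - 26·(-19) = -216 - (-494) = 278
q × r = (-549, 603, 278)
p · (q × r) = (-11)·(-549) + (-12)·603 + (-16)·278 = 6039 - 7236 - 4448 = -5645

-5645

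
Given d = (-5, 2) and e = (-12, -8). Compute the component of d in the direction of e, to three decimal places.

d · e = (-5)·(-12) + 2·(-8) = 60 - 16 = 44
|e| = √(144 + 64) = √208 ≈ 14.4222
comp_e d = 44 / √208 ≈ 3.051

3.051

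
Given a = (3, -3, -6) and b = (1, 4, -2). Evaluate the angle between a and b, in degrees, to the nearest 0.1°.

a · b = 3·1 + (-3)·4 + (-6)·(-2) = 3 - 12 + 12 = 3
|a|² = 9 + 9 + 36 = 54,  |a| = √54 ≈ 7.348469
|b|² = 1 + 16 + 4 = 21,  |b| = √21 ≈ 4.582576
cos θ = 3 / (7.348469 · 4.582576) ≈ 0.08909
θ = arccos(0.08909) ≈ 84.9°

84.9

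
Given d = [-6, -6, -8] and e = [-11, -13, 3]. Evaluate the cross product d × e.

i: (-6)·3 - (-8)·(-13) = -18 - 104 = -122
j: (-8)·(-11) - (-6)·3 = 88 - (-18) = 106
k: (-6)·(-13) - (-6)·(-11) = 78 - 66 = 12
d × e = (-122, 106, 12)

(-122, 106, 12)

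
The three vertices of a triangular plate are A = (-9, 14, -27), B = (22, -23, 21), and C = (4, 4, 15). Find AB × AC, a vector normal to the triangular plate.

AB = (31, -37, 48)
AC = (13, -10, 42)
i: (-37)·42 - 48·(-10) = -1554 - (-480) = -1074
j: 48·13 - 31·42 = 624 - 1302 = -678
k: 31·(-10) - (-37)·13 = -310 - (-481) = 171
AB × AC = (-1074, -678, 171)

(-1074, -678, 171)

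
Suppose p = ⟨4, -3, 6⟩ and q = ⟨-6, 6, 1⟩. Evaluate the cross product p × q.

(-39, -40, 6)

i: (-3)·1 - 6·6 = -3 - 36 = -39
j: 6·(-6) - 4·1 = -36 - 4 = -40
k: 4·6 - (-3)·(-6) = 24 - 18 = 6
p × q = (-39, -40, 6)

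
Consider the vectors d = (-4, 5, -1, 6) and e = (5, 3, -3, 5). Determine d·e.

d · e = (-4)·5 + 5·3 + (-1)·(-3) + 6·5 = -20 + 15 + 3 + 30 = 28

28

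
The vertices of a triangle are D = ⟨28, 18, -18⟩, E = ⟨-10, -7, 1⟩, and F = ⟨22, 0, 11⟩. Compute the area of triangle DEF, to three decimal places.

593.294

DE = (-38, -25, 19),  DF = (-6, -18, 29)
i: (-25)·29 - 19·(-18) = -725 - (-342) = -383
j: 19·(-6) - (-38)·29 = -114 - (-1102) = 988
k: (-38)·(-18) - (-25)·(-6) = 684 - 150 = 534
DE × DF = (-383, 988, 534)
|DE × DF| = √1407989 ≈ 1186.5871
area = ½ · 1186.5871 ≈ 593.294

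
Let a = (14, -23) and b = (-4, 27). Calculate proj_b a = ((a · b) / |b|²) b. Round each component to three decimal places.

(3.635, -24.536)

a · b = 14·(-4) + (-23)·27 = -56 - 621 = -677
|b|² = 16 + 729 = 745
proj_b a = (-677/745) · (-4, 27) ≈ (3.635, -24.536)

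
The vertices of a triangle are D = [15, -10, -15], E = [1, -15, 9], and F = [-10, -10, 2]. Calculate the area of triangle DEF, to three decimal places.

DE = (-14, -5, 24),  DF = (-25, 0, 17)
i: (-5)·17 - 24·0 = -85 - 0 = -85
j: 24·(-25) - (-14)·17 = -600 - (-238) = -362
k: (-14)·0 - (-5)·(-25) = 0 - 125 = -125
DE × DF = (-85, -362, -125)
|DE × DF| = √153894 ≈ 392.2933
area = ½ · 392.2933 ≈ 196.147

196.147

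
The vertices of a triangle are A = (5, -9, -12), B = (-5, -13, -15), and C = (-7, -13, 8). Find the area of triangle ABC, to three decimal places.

126.712

AB = (-10, -4, -3),  AC = (-12, -4, 20)
i: (-4)·20 - (-3)·(-4) = -80 - 12 = -92
j: (-3)·(-12) - (-10)·20 = 36 - (-200) = 236
k: (-10)·(-4) - (-4)·(-12) = 40 - 48 = -8
AB × AC = (-92, 236, -8)
|AB × AC| = √64224 ≈ 253.4245
area = ½ · 253.4245 ≈ 126.712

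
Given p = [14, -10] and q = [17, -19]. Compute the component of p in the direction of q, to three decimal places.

16.788

p · q = 14·17 + (-10)·(-19) = 238 + 190 = 428
|q| = √(289 + 361) = √650 ≈ 25.4951
comp_q p = 428 / √650 ≈ 16.788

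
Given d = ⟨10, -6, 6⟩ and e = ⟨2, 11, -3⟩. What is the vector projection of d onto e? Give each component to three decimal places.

d · e = 10·2 + (-6)·11 + 6·(-3) = 20 - 66 - 18 = -64
|e|² = 4 + 121 + 9 = 134
proj_e d = (-64/134) · (2, 11, -3) ≈ (-0.955, -5.254, 1.433)

(-0.955, -5.254, 1.433)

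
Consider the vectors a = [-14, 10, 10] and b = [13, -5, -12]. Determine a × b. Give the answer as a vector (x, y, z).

i: 10·(-12) - 10·(-5) = -120 - (-50) = -70
j: 10·13 - (-14)·(-12) = 130 - 168 = -38
k: (-14)·(-5) - 10·13 = 70 - 130 = -60
a × b = (-70, -38, -60)

(-70, -38, -60)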